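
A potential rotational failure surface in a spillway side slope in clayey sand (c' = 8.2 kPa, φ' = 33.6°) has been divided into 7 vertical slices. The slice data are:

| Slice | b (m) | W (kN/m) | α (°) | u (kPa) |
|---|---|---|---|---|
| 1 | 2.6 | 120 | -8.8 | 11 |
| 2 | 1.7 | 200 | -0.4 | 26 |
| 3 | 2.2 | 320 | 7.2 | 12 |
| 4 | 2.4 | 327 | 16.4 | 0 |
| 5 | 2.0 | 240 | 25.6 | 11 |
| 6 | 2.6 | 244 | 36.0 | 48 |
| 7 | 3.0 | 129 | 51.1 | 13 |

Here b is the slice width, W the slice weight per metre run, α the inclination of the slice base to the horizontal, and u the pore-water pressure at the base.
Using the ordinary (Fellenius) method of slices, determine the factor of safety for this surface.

Ordinary method of slices: FS = Σ[c'·Δl_i + (W_i cosα_i − u_i·Δl_i)·tanφ'] / Σ W_i sinα_i, with Δl_i = b_i / cosα_i.
Slice 1: Δl = 2.6/cos(-8.8°) = 2.631 m; N'_1 = 120·cos(-8.8°) − 11·2.631 = 89.6; c'Δl = 21.57; W sinα = -18.4
Slice 2: Δl = 1.7/cos(-0.4°) = 1.700 m; N'_2 = 200·cos(-0.4°) − 26·1.700 = 155.8; c'Δl = 13.94; W sinα = -1.4
Slice 3: Δl = 2.2/cos7.2° = 2.217 m; N'_3 = 320·cos7.2° − 12·2.217 = 290.9; c'Δl = 18.18; W sinα = 40.1
Slice 4: Δl = 2.4/cos16.4° = 2.502 m; N'_4 = 327·cos16.4° − 0·2.502 = 313.7; c'Δl = 20.51; W sinα = 92.3
Slice 5: Δl = 2.0/cos25.6° = 2.218 m; N'_5 = 240·cos25.6° − 11·2.218 = 192.0; c'Δl = 18.19; W sinα = 103.7
Slice 6: Δl = 2.6/cos36.0° = 3.214 m; N'_6 = 244·cos36.0° − 48·3.214 = 43.1; c'Δl = 26.35; W sinα = 143.4
Slice 7: Δl = 3.0/cos51.1° = 4.777 m; N'_7 = 129·cos51.1° − 13·4.777 = 18.9; c'Δl = 39.17; W sinα = 100.4
Σc'Δl = 157.9 kN/m; ΣN' = 1104.1 kN/m; ΣW sinα = 460.2 kN/m
Resisting = 157.9 + 1104.1·tan33.6° = 157.9 + 733.6 = 891.5 kN/m
FS = 891.5 / 460.2 = 1.937

FS = 1.94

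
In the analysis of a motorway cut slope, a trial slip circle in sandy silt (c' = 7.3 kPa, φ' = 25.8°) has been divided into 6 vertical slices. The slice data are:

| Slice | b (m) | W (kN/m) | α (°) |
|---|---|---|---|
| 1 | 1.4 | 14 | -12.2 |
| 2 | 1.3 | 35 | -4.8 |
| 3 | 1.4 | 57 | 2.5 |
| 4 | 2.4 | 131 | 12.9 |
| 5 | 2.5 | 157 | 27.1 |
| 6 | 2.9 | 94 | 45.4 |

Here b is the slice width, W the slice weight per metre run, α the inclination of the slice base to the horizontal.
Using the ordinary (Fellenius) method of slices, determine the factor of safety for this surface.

Ordinary method of slices: FS = Σ[c'·Δl_i + (W_i cosα_i)·tanφ'] / Σ W_i sinα_i, with Δl_i = b_i / cosα_i.
Slice 1: Δl = 1.4/cos(-12.2°) = 1.432 m; N'_1 = 14·cos(-12.2°) = 13.7; c'Δl = 10.46; W sinα = -3.0
Slice 2: Δl = 1.3/cos(-4.8°) = 1.305 m; N'_2 = 35·cos(-4.8°) = 34.9; c'Δl = 9.52; W sinα = -2.9
Slice 3: Δl = 1.4/cos2.5° = 1.401 m; N'_3 = 57·cos2.5° = 56.9; c'Δl = 10.23; W sinα = 2.5
Slice 4: Δl = 2.4/cos12.9° = 2.462 m; N'_4 = 131·cos12.9° = 127.7; c'Δl = 17.97; W sinα = 29.2
Slice 5: Δl = 2.5/cos27.1° = 2.808 m; N'_5 = 157·cos27.1° = 139.8; c'Δl = 20.50; W sinα = 71.5
Slice 6: Δl = 2.9/cos45.4° = 4.130 m; N'_6 = 94·cos45.4° = 66.0; c'Δl = 30.15; W sinα = 66.9
Σc'Δl = 98.8 kN/m; ΣN' = 439.0 kN/m; ΣW sinα = 164.3 kN/m
Resisting = 98.8 + 439.0·tan25.8° = 98.8 + 212.2 = 311.0 kN/m
FS = 311.0 / 164.3 = 1.893

FS = 1.89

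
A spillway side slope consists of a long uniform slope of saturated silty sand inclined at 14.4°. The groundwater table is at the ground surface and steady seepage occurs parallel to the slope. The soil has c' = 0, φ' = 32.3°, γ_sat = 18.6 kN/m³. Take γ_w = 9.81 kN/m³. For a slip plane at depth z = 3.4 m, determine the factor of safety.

FS = 1.16

With seepage parallel to the slope and the water table at the surface, the effective normal stress on the slip plane uses the buoyant unit weight γ' = γ_sat − γ_w while the driving shear stress uses γ_sat:
FS = [c' + γ' z cos²β tanφ'] / [γ_sat z sinβ cosβ]
(For c' = 0 this reduces to FS = (γ'/γ_sat)·tanφ'/tanβ.)
γ' = 18.6 − 9.81 = 8.79 kN/m³
Numerator = 0.0 + 8.79·3.4·cos²14.4°·tan32.3° = 0.0 + 8.79·3.4·0.9382·0.6322 = 17.725 kPa
Denominator = 18.6·3.4·sin14.4°·cos14.4° = 18.6·3.4·0.2487·0.9686 = 15.233 kPa
FS = 17.725 / 15.233 = 1.164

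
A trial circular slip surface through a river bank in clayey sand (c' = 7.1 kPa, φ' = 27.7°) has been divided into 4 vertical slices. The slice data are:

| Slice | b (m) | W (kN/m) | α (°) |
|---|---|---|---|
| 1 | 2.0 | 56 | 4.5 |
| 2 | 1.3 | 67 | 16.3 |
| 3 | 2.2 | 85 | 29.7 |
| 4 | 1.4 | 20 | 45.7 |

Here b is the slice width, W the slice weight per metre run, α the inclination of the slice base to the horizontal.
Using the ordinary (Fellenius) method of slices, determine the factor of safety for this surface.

Ordinary method of slices: FS = Σ[c'·Δl_i + (W_i cosα_i)·tanφ'] / Σ W_i sinα_i, with Δl_i = b_i / cosα_i.
Slice 1: Δl = 2.0/cos4.5° = 2.006 m; N'_1 = 56·cos4.5° = 55.8; c'Δl = 14.24; W sinα = 4.4
Slice 2: Δl = 1.3/cos16.3° = 1.354 m; N'_2 = 67·cos16.3° = 64.3; c'Δl = 9.62; W sinα = 18.8
Slice 3: Δl = 2.2/cos29.7° = 2.533 m; N'_3 = 85·cos29.7° = 73.8; c'Δl = 17.98; W sinα = 42.1
Slice 4: Δl = 1.4/cos45.7° = 2.005 m; N'_4 = 20·cos45.7° = 14.0; c'Δl = 14.23; W sinα = 14.3
Σc'Δl = 56.1 kN/m; ΣN' = 207.9 kN/m; ΣW sinα = 79.6 kN/m
Resisting = 56.1 + 207.9·tan27.7° = 56.1 + 109.2 = 165.2 kN/m
FS = 165.2 / 79.6 = 2.075

FS = 2.08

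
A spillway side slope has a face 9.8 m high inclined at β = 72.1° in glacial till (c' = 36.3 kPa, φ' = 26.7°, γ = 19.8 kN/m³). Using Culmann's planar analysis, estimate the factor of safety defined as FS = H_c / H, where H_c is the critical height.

H_c = (4c'/γ) · sinβ cosφ' / [1 − cos(β − φ')]
    = (4·36.3/19.8) · sin72.1°·cos26.7° / [1 − cos45.4°]
    = 7.333 · 0.8501 / 0.2978 = 20.93 m
FS = H_c / H = 20.93 / 9.8 = 2.136

FS = 2.14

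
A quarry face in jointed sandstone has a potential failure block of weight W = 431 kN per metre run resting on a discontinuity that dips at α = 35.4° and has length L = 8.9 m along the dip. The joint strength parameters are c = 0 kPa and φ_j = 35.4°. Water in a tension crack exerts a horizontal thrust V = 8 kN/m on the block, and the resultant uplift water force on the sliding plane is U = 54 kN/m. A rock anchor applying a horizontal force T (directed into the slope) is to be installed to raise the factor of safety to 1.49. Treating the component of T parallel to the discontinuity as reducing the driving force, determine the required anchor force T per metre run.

T = 107 kN/m

Resolving forces along and normal to the sliding plane, with the horizontal anchor force T adding T·sinα to the effective normal force and T·cosα acting up the plane against the driving force:
FS = [cL + (W cosα − U − V sinα + T sinα) tanφ_j] / [W sinα + V cosα − T cosα]
Without the anchor: N' = 292.7 kN/m, driving T_d = 256.2 kN/m, resisting R = 0·8.9 + 292.7·tan35.4° = 208.0 kN/m, FS = 0.81.
Setting FS = 1.49 and solving for T:
1.49·(256.2 − T cos35.4°) = 208.0 + T sin35.4°·tan35.4°
T·(sin35.4°·tan35.4° + 1.49·cos35.4°) = 1.49·256.2 − 208.0
T·(0.5793·0.7107 + 1.49·0.8151) = 381.7 − 208.0 = 173.7
T·1.6262 = 173.7
T = 106.8 kN/m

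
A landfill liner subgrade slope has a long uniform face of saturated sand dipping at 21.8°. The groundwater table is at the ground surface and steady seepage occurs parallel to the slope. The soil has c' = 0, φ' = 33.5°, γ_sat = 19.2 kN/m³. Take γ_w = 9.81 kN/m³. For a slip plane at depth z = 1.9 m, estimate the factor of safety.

With seepage parallel to the slope and the water table at the surface, the effective normal stress on the slip plane uses the buoyant unit weight γ' = γ_sat − γ_w while the driving shear stress uses γ_sat:
FS = [c' + γ' z cos²β tanφ'] / [γ_sat z sinβ cosβ]
(For c' = 0 this reduces to FS = (γ'/γ_sat)·tanφ'/tanβ.)
γ' = 19.2 − 9.81 = 9.39 kN/m³
Numerator = 0.0 + 9.39·1.9·cos²21.8°·tan33.5° = 0.0 + 9.39·1.9·0.8621·0.6619 = 10.180 kPa
Denominator = 19.2·1.9·sin21.8°·cos21.8° = 19.2·1.9·0.3714·0.9285 = 12.579 kPa
FS = 10.180 / 12.579 = 0.809

FS = 0.81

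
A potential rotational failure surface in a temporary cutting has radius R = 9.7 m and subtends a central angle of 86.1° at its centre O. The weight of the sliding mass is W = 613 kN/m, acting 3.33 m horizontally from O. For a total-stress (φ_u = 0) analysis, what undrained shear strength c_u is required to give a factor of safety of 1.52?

c_u = 21.9 kPa

FS = c_u·L_a·R / (W·d), so c_u = FS·W·d / (L_a·R).
Arc length L_a = R·θ = 9.7·(86.1°·π/180) = 9.7·1.5027 = 14.58 m
c_u = 1.52·613·3.33 / (14.58·9.7) = 3102.8 / 141.39 = 21.94 kPa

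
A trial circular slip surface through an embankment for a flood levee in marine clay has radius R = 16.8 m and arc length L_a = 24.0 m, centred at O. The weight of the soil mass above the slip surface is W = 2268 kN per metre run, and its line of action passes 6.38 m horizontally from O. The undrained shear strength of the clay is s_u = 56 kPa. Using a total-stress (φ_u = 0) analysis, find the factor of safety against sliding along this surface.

Taking moments about the centre O, the resisting moment is provided by the undrained shear strength acting along the arc:
M_R = s_u·L_a·R = 56·24.00·16.8 = 22579.2 kN·m/m
M_D = W·d = 2268·6.38 = 14469.8 kN·m/m
FS = M_R / M_D = 22579.2 / 14469.8 = 1.560

FS = 1.56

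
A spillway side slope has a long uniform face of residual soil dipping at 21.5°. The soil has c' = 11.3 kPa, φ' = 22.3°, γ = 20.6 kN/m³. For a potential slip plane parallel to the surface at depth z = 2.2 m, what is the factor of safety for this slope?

For an infinite slope with a slip plane parallel to the surface (no pore pressure): FS = [c' + γz cos²β tanφ'] / [γz sinβ cosβ].
γz = 20.6·2.2 = 45.32 kN/m²
Numerator = 11.3 + 45.32·cos²21.5°·tan22.3° = 11.3 + 45.32·0.8657·0.4101 = 27.390 kPa
Denominator = 45.32·sin21.5°·cos21.5° = 45.32·0.3665·0.9304 = 15.454 kPa
FS = 27.390 / 15.454 = 1.772

FS = 1.77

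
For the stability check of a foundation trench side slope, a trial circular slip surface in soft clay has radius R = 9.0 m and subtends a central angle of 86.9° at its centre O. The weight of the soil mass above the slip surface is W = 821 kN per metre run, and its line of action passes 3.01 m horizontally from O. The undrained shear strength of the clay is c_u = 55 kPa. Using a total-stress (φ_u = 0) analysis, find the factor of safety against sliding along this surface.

FS = 2.73

Taking moments about the centre O, the resisting moment is provided by the undrained shear strength acting along the arc:
Arc length L_a = R·θ = 9.0·(86.9°·π/180) = 9.0·1.5167 = 13.65 m
M_R = c_u·L_a·R = 55·13.65·9.0 = 6756.9 kN·m/m
M_D = W·d = 821·3.01 = 2471.2 kN·m/m
FS = M_R / M_D = 6756.9 / 2471.2 = 2.734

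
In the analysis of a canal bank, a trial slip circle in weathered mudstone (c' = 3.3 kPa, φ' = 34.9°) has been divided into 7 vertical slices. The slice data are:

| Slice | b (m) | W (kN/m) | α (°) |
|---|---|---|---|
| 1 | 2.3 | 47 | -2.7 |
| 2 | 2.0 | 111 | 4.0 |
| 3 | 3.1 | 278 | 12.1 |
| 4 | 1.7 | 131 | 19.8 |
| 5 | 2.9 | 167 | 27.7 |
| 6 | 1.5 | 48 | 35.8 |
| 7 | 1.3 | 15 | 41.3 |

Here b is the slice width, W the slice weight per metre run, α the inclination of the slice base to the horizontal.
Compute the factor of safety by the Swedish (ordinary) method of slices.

Ordinary method of slices: FS = Σ[c'·Δl_i + (W_i cosα_i)·tanφ'] / Σ W_i sinα_i, with Δl_i = b_i / cosα_i.
Slice 1: Δl = 2.3/cos(-2.7°) = 2.303 m; N'_1 = 47·cos(-2.7°) = 46.9; c'Δl = 7.60; W sinα = -2.2
Slice 2: Δl = 2.0/cos4.0° = 2.005 m; N'_2 = 111·cos4.0° = 110.7; c'Δl = 6.62; W sinα = 7.7
Slice 3: Δl = 3.1/cos12.1° = 3.170 m; N'_3 = 278·cos12.1° = 271.8; c'Δl = 10.46; W sinα = 58.3
Slice 4: Δl = 1.7/cos19.8° = 1.807 m; N'_4 = 131·cos19.8° = 123.3; c'Δl = 5.96; W sinα = 44.4
Slice 5: Δl = 2.9/cos27.7° = 3.275 m; N'_5 = 167·cos27.7° = 147.9; c'Δl = 10.81; W sinα = 77.6
Slice 6: Δl = 1.5/cos35.8° = 1.849 m; N'_6 = 48·cos35.8° = 38.9; c'Δl = 6.10; W sinα = 28.1
Slice 7: Δl = 1.3/cos41.3° = 1.730 m; N'_7 = 15·cos41.3° = 11.3; c'Δl = 5.71; W sinα = 9.9
Σc'Δl = 53.3 kN/m; ΣN' = 750.8 kN/m; ΣW sinα = 223.8 kN/m
Resisting = 53.3 + 750.8·tan34.9° = 53.3 + 523.8 = 577.0 kN/m
FS = 577.0 / 223.8 = 2.579

FS = 2.58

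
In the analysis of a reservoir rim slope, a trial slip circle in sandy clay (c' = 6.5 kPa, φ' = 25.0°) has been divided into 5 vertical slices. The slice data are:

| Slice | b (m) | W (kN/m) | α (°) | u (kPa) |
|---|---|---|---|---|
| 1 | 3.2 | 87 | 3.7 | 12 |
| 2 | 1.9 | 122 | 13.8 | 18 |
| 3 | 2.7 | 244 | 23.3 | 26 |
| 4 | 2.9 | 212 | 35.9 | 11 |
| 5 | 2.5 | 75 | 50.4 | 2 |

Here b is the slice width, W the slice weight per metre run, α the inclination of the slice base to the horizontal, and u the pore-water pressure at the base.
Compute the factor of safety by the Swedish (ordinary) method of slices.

FS = 1.00

Ordinary method of slices: FS = Σ[c'·Δl_i + (W_i cosα_i − u_i·Δl_i)·tanφ'] / Σ W_i sinα_i, with Δl_i = b_i / cosα_i.
Slice 1: Δl = 3.2/cos3.7° = 3.207 m; N'_1 = 87·cos3.7° − 12·3.207 = 48.3; c'Δl = 20.84; W sinα = 5.6
Slice 2: Δl = 1.9/cos13.8° = 1.956 m; N'_2 = 122·cos13.8° − 18·1.956 = 83.3; c'Δl = 12.72; W sinα = 29.1
Slice 3: Δl = 2.7/cos23.3° = 2.940 m; N'_3 = 244·cos23.3° − 26·2.940 = 147.7; c'Δl = 19.11; W sinα = 96.5
Slice 4: Δl = 2.9/cos35.9° = 3.580 m; N'_4 = 212·cos35.9° − 11·3.580 = 132.3; c'Δl = 23.27; W sinα = 124.3
Slice 5: Δl = 2.5/cos50.4° = 3.922 m; N'_5 = 75·cos50.4° − 2·3.922 = 40.0; c'Δl = 25.49; W sinα = 57.8
Σc'Δl = 101.4 kN/m; ΣN' = 451.6 kN/m; ΣW sinα = 313.3 kN/m
Resisting = 101.4 + 451.6·tan25.0° = 101.4 + 210.6 = 312.0 kN/m
FS = 312.0 / 313.3 = 0.996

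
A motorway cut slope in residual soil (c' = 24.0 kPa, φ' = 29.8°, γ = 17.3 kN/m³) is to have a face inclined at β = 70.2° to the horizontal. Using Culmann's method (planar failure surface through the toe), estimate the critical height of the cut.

Culmann's analysis gives the critical failure plane at α_cr = (β + φ')/2 = (70.2 + 29.8)/2 = 50.0°, and the critical height
H_c = (4c'/γ) · sinβ cosφ' / [1 − cos(β − φ')]
    = (4·24.0/17.3) · sin70.2°·cos29.8° / [1 − cos(40.4°)]
    = 5.549 · 0.9409·0.8678 / [1 − 0.7615]
    = 5.549 · 0.8165 / 0.2385
    = 19.00 m

H_c = 19.00 m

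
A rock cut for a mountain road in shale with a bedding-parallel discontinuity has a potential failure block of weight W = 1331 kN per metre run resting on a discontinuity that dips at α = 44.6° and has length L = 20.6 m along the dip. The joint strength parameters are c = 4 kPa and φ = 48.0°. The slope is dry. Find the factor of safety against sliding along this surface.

FS = 1.21

Resolving the block weight along and normal to the plane and applying the Mohr–Coulomb strength on the joint:
N' = W cosα = 1331·cos44.6° = 947.7 kN/m
Driving force T = W sinα = 1331·sin44.6° = 934.6 kN/m
Resisting force R = c·L + N'·tanφ = 4·20.6 + 947.7·tan48.0° = 82.4 + 1052.5 = 1134.9 kN/m
FS = R / T = 1134.9 / 934.6 = 1.214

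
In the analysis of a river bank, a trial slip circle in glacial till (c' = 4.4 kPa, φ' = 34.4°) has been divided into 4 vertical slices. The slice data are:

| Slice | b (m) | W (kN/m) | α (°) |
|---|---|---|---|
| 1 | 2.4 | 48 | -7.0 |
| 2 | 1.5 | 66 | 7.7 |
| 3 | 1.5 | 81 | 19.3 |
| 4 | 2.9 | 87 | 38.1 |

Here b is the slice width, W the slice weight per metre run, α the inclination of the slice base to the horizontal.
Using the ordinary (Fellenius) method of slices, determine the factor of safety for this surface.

FS = 2.60

Ordinary method of slices: FS = Σ[c'·Δl_i + (W_i cosα_i)·tanφ'] / Σ W_i sinα_i, with Δl_i = b_i / cosα_i.
Slice 1: Δl = 2.4/cos(-7.0°) = 2.418 m; N'_1 = 48·cos(-7.0°) = 47.6; c'Δl = 10.64; W sinα = -5.8
Slice 2: Δl = 1.5/cos7.7° = 1.514 m; N'_2 = 66·cos7.7° = 65.4; c'Δl = 6.66; W sinα = 8.8
Slice 3: Δl = 1.5/cos19.3° = 1.589 m; N'_3 = 81·cos19.3° = 76.4; c'Δl = 6.99; W sinα = 26.8
Slice 4: Δl = 2.9/cos38.1° = 3.685 m; N'_4 = 87·cos38.1° = 68.5; c'Δl = 16.21; W sinα = 53.7
Σc'Δl = 40.5 kN/m; ΣN' = 258.0 kN/m; ΣW sinα = 83.4 kN/m
Resisting = 40.5 + 258.0·tan34.4° = 40.5 + 176.6 = 217.1 kN/m
FS = 217.1 / 83.4 = 2.602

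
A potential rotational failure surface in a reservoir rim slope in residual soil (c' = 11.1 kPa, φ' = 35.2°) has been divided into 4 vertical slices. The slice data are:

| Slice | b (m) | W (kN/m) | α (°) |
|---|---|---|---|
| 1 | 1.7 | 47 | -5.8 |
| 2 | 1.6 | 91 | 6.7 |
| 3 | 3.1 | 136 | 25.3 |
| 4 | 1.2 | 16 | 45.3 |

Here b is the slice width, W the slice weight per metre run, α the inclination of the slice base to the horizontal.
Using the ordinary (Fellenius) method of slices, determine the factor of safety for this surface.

Ordinary method of slices: FS = Σ[c'·Δl_i + (W_i cosα_i)·tanφ'] / Σ W_i sinα_i, with Δl_i = b_i / cosα_i.
Slice 1: Δl = 1.7/cos(-5.8°) = 1.709 m; N'_1 = 47·cos(-5.8°) = 46.8; c'Δl = 18.97; W sinα = -4.7
Slice 2: Δl = 1.6/cos6.7° = 1.611 m; N'_2 = 91·cos6.7° = 90.4; c'Δl = 17.88; W sinα = 10.6
Slice 3: Δl = 3.1/cos25.3° = 3.429 m; N'_3 = 136·cos25.3° = 123.0; c'Δl = 38.06; W sinα = 58.1
Slice 4: Δl = 1.2/cos45.3° = 1.706 m; N'_4 = 16·cos45.3° = 11.3; c'Δl = 18.94; W sinα = 11.4
Σc'Δl = 93.8 kN/m; ΣN' = 271.3 kN/m; ΣW sinα = 75.4 kN/m
Resisting = 93.8 + 271.3·tan35.2° = 93.8 + 191.4 = 285.3 kN/m
FS = 285.3 / 75.4 = 3.785

FS = 3.79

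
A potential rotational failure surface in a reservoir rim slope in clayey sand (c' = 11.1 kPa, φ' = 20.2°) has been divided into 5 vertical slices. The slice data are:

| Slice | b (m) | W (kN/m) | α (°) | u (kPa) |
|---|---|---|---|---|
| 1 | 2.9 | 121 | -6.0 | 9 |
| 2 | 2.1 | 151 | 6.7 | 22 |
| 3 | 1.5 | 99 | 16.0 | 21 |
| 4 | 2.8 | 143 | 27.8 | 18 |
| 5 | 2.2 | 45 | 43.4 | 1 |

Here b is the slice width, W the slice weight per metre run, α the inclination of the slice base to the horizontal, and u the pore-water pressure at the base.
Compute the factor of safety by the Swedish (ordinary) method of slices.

FS = 2.11

Ordinary method of slices: FS = Σ[c'·Δl_i + (W_i cosα_i − u_i·Δl_i)·tanφ'] / Σ W_i sinα_i, with Δl_i = b_i / cosα_i.
Slice 1: Δl = 2.9/cos(-6.0°) = 2.916 m; N'_1 = 121·cos(-6.0°) − 9·2.916 = 94.1; c'Δl = 32.37; W sinα = -12.6
Slice 2: Δl = 2.1/cos6.7° = 2.114 m; N'_2 = 151·cos6.7° − 22·2.114 = 103.5; c'Δl = 23.47; W sinα = 17.6
Slice 3: Δl = 1.5/cos16.0° = 1.560 m; N'_3 = 99·cos16.0° − 21·1.560 = 62.4; c'Δl = 17.32; W sinα = 27.3
Slice 4: Δl = 2.8/cos27.8° = 3.165 m; N'_4 = 143·cos27.8° − 18·3.165 = 69.5; c'Δl = 35.14; W sinα = 66.7
Slice 5: Δl = 2.2/cos43.4° = 3.028 m; N'_5 = 45·cos43.4° − 1·3.028 = 29.7; c'Δl = 33.61; W sinα = 30.9
Σc'Δl = 141.9 kN/m; ΣN' = 359.1 kN/m; ΣW sinα = 129.9 kN/m
Resisting = 141.9 + 359.1·tan20.2° = 141.9 + 132.1 = 274.0 kN/m
FS = 274.0 / 129.9 = 2.110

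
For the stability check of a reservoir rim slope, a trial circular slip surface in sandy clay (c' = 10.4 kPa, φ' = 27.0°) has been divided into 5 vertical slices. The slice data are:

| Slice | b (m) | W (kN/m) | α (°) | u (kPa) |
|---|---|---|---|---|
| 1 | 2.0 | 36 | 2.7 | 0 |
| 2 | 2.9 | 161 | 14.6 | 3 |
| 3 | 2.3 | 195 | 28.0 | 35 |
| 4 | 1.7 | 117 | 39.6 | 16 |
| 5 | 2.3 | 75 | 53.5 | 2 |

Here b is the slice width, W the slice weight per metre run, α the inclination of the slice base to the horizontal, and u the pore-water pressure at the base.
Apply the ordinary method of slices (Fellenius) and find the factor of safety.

Ordinary method of slices: FS = Σ[c'·Δl_i + (W_i cosα_i − u_i·Δl_i)·tanφ'] / Σ W_i sinα_i, with Δl_i = b_i / cosα_i.
Slice 1: Δl = 2.0/cos2.7° = 2.002 m; N'_1 = 36·cos2.7° − 0·2.002 = 36.0; c'Δl = 20.82; W sinα = 1.7
Slice 2: Δl = 2.9/cos14.6° = 2.997 m; N'_2 = 161·cos14.6° − 3·2.997 = 146.8; c'Δl = 31.17; W sinα = 40.6
Slice 3: Δl = 2.3/cos28.0° = 2.605 m; N'_3 = 195·cos28.0° − 35·2.605 = 81.0; c'Δl = 27.09; W sinα = 91.5
Slice 4: Δl = 1.7/cos39.6° = 2.206 m; N'_4 = 117·cos39.6° − 16·2.206 = 54.8; c'Δl = 22.95; W sinα = 74.6
Slice 5: Δl = 2.3/cos53.5° = 3.867 m; N'_5 = 75·cos53.5° − 2·3.867 = 36.9; c'Δl = 40.21; W sinα = 60.3
Σc'Δl = 142.2 kN/m; ΣN' = 355.5 kN/m; ΣW sinα = 268.7 kN/m
Resisting = 142.2 + 355.5·tan27.0° = 142.2 + 181.1 = 323.4 kN/m
FS = 323.4 / 268.7 = 1.204

FS = 1.20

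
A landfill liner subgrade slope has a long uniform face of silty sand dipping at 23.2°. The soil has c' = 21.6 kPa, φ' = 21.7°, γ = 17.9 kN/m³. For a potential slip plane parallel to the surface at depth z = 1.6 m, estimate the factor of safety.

For an infinite slope with a slip plane parallel to the surface (no pore pressure): FS = [c' + γz cos²β tanφ'] / [γz sinβ cosβ].
γz = 17.9·1.6 = 28.64 kN/m²
Numerator = 21.6 + 28.64·cos²23.2°·tan21.7° = 21.6 + 28.64·0.8448·0.3979 = 31.228 kPa
Denominator = 28.64·sin23.2°·cos23.2° = 28.64·0.3939·0.9191 = 10.370 kPa
FS = 31.228 / 10.370 = 3.011

FS = 3.01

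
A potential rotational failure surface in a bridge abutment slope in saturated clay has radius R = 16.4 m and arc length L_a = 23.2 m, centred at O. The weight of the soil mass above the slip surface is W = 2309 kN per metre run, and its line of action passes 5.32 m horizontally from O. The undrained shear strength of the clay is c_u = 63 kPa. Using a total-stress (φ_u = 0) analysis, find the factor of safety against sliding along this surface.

FS = 1.95

Taking moments about the centre O, the resisting moment is provided by the undrained shear strength acting along the arc:
M_R = c_u·L_a·R = 63·23.20·16.4 = 23970.2 kN·m/m
M_D = W·d = 2309·5.32 = 12283.9 kN·m/m
FS = M_R / M_D = 23970.2 / 12283.9 = 1.951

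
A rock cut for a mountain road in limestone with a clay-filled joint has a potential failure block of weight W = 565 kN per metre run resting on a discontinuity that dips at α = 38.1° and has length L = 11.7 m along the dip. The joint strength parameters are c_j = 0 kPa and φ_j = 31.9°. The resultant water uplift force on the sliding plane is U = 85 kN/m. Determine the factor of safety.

FS = 0.64

Resolving the block weight along and normal to the plane and applying the Mohr–Coulomb strength on the joint:
N' = W cosα − U = 565·cos38.1° − 85 = 359.6 kN/m
Driving force T = W sinα = 565·sin38.1° = 348.6 kN/m
Resisting force R = c_j·L + N'·tanφ_j = 0·11.7 + 359.6·tan31.9° = 0.0 + 223.8 = 223.8 kN/m
FS = R / T = 223.8 / 348.6 = 0.642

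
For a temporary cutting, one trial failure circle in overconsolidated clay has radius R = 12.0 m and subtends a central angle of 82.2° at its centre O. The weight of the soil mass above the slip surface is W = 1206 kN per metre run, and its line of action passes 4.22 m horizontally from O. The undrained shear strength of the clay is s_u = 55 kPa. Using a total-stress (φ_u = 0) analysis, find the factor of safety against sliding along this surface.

Taking moments about the centre O, the resisting moment is provided by the undrained shear strength acting along the arc:
Arc length L_a = R·θ = 12.0·(82.2°·π/180) = 12.0·1.4347 = 17.22 m
M_R = s_u·L_a·R = 55·17.22·12.0 = 11362.5 kN·m/m
M_D = W·d = 1206·4.22 = 5089.3 kN·m/m
FS = M_R / M_D = 11362.5 / 5089.3 = 2.233

FS = 2.23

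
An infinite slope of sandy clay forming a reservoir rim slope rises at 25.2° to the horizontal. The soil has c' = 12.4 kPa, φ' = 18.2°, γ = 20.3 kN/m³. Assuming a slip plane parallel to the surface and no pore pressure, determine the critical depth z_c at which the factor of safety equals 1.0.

z_c = 5.26 m

Setting FS = 1.00 in FS = [c' + γz cos²β tanφ'] / [γz sinβ cosβ] and solving for z:
z = c' / [γ cosβ (FS·sinβ − cosβ·tanφ')]
  = 12.4 / [20.3·cos25.2°·(1.00·sin25.2° − cos25.2°·tan18.2°)]
  = 12.4 / [20.3·0.9048·(1.00·0.4258 − 0.9048·0.3288)]
  = 12.4 / 2.3564 = 5.262 m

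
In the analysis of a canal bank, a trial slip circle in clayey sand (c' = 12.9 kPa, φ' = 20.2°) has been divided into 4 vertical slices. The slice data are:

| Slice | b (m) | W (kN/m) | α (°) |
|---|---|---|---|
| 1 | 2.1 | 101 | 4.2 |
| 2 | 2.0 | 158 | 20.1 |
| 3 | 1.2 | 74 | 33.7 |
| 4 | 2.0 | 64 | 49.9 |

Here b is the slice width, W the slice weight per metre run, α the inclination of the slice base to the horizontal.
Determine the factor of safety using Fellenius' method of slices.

Ordinary method of slices: FS = Σ[c'·Δl_i + (W_i cosα_i)·tanφ'] / Σ W_i sinα_i, with Δl_i = b_i / cosα_i.
Slice 1: Δl = 2.1/cos4.2° = 2.106 m; N'_1 = 101·cos4.2° = 100.7; c'Δl = 27.16; W sinα = 7.4
Slice 2: Δl = 2.0/cos20.1° = 2.130 m; N'_2 = 158·cos20.1° = 148.4; c'Δl = 27.47; W sinα = 54.3
Slice 3: Δl = 1.2/cos33.7° = 1.442 m; N'_3 = 74·cos33.7° = 61.6; c'Δl = 18.61; W sinα = 41.1
Slice 4: Δl = 2.0/cos49.9° = 3.105 m; N'_4 = 64·cos49.9° = 41.2; c'Δl = 40.05; W sinα = 49.0
Σc'Δl = 113.3 kN/m; ΣN' = 351.9 kN/m; ΣW sinα = 151.7 kN/m
Resisting = 113.3 + 351.9·tan20.2° = 113.3 + 129.5 = 242.8 kN/m
FS = 242.8 / 151.7 = 1.600

FS = 1.60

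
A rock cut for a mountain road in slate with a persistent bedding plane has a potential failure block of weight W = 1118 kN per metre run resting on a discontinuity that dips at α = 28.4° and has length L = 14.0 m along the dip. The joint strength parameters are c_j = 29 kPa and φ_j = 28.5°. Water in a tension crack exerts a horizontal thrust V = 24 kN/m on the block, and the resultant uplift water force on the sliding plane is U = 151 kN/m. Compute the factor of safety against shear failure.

FS = 1.54

Resolving the block weight along and normal to the plane and applying the Mohr–Coulomb strength on the joint:
N' = W cosα − U − V sinα = 1118·cos28.4° − 151 − 24·sin28.4° = 821.0 kN/m
Driving force T = W sinα + V cosα = 1118·sin28.4° + 24·cos28.4° = 552.9 kN/m
Resisting force R = c_j·L + N'·tanφ_j = 29·14.0 + 821.0·tan28.5° = 406.0 + 445.8 = 851.8 kN/m
FS = R / T = 851.8 / 552.9 = 1.541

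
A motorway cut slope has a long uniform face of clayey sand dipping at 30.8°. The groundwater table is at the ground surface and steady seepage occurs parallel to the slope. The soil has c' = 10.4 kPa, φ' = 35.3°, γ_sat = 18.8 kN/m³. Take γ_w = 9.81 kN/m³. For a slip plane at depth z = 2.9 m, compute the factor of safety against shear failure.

FS = 1.00

With seepage parallel to the slope and the water table at the surface, the effective normal stress on the slip plane uses the buoyant unit weight γ' = γ_sat − γ_w while the driving shear stress uses γ_sat:
FS = [c' + γ' z cos²β tanφ'] / [γ_sat z sinβ cosβ]
γ' = 18.8 − 9.81 = 8.99 kN/m³
Numerator = 10.4 + 8.99·2.9·cos²30.8°·tan35.3° = 10.4 + 8.99·2.9·0.7378·0.7080 = 24.019 kPa
Denominator = 18.8·2.9·sin30.8°·cos30.8° = 18.8·2.9·0.5120·0.8590 = 23.979 kPa
FS = 24.019 / 23.979 = 1.002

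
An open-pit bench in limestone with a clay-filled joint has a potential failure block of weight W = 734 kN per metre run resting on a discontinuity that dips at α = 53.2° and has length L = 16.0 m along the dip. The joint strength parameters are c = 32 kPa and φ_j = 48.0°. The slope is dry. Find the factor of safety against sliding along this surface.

Resolving the block weight along and normal to the plane and applying the Mohr–Coulomb strength on the joint:
N' = W cosα = 734·cos53.2° = 439.7 kN/m
Driving force T = W sinα = 734·sin53.2° = 587.7 kN/m
Resisting force R = c·L + N'·tanφ_j = 32·16.0 + 439.7·tan48.0° = 512.0 + 488.3 = 1000.3 kN/m
FS = R / T = 1000.3 / 587.7 = 1.702

FS = 1.70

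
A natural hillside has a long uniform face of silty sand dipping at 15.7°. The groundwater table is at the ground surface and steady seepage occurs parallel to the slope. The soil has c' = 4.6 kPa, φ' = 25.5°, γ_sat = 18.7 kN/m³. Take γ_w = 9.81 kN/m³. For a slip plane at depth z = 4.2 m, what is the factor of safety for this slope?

With seepage parallel to the slope and the water table at the surface, the effective normal stress on the slip plane uses the buoyant unit weight γ' = γ_sat − γ_w while the driving shear stress uses γ_sat:
FS = [c' + γ' z cos²β tanφ'] / [γ_sat z sinβ cosβ]
γ' = 18.7 − 9.81 = 8.89 kN/m³
Numerator = 4.6 + 8.89·4.2·cos²15.7°·tan25.5° = 4.6 + 8.89·4.2·0.9268·0.4770 = 21.105 kPa
Denominator = 18.7·4.2·sin15.7°·cos15.7° = 18.7·4.2·0.2706·0.9627 = 20.460 kPa
FS = 21.105 / 20.460 = 1.032

FS = 1.03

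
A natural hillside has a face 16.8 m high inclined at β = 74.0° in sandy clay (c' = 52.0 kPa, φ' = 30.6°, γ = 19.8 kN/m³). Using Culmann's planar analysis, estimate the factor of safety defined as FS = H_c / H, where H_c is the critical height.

FS = 1.89

H_c = (4c'/γ) · sinβ cosφ' / [1 − cos(β − φ')]
    = (4·52.0/19.8) · sin74.0°·cos30.6° / [1 − cos43.4°]
    = 10.505 · 0.8274 / 0.2734 = 31.79 m
FS = H_c / H = 31.79 / 16.8 = 1.892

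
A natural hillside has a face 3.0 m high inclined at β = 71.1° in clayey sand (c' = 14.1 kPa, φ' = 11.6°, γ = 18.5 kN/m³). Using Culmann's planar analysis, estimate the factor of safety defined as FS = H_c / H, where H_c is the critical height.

FS = 1.91

H_c = (4c'/γ) · sinβ cosφ' / [1 − cos(β − φ')]
    = (4·14.1/18.5) · sin71.1°·cos11.6° / [1 − cos59.5°]
    = 3.049 · 0.9268 / 0.4925 = 5.74 m
FS = H_c / H = 5.74 / 3.0 = 1.912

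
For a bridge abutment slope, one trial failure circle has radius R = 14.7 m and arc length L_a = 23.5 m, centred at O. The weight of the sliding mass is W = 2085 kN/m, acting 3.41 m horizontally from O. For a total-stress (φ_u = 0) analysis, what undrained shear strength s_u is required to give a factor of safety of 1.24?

s_u = 25.5 kPa

FS = s_u·L_a·R / (W·d), so s_u = FS·W·d / (L_a·R).
s_u = 1.24·2085·3.41 / (23.50·14.7) = 8816.2 / 345.45 = 25.52 kPa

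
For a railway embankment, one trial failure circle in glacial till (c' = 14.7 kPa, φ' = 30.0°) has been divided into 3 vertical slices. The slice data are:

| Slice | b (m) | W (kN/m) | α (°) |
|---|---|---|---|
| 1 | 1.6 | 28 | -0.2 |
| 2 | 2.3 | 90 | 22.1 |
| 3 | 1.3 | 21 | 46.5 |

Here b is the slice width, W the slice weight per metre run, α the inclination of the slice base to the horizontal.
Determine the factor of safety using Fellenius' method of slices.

FS = 3.27

Ordinary method of slices: FS = Σ[c'·Δl_i + (W_i cosα_i)·tanφ'] / Σ W_i sinα_i, with Δl_i = b_i / cosα_i.
Slice 1: Δl = 1.6/cos(-0.2°) = 1.600 m; N'_1 = 28·cos(-0.2°) = 28.0; c'Δl = 23.52; W sinα = -0.1
Slice 2: Δl = 2.3/cos22.1° = 2.482 m; N'_2 = 90·cos22.1° = 83.4; c'Δl = 36.49; W sinα = 33.9
Slice 3: Δl = 1.3/cos46.5° = 1.889 m; N'_3 = 21·cos46.5° = 14.5; c'Δl = 27.76; W sinα = 15.2
Σc'Δl = 87.8 kN/m; ΣN' = 125.8 kN/m; ΣW sinα = 49.0 kN/m
Resisting = 87.8 + 125.8·tan30.0° = 87.8 + 72.7 = 160.4 kN/m
FS = 160.4 / 49.0 = 3.274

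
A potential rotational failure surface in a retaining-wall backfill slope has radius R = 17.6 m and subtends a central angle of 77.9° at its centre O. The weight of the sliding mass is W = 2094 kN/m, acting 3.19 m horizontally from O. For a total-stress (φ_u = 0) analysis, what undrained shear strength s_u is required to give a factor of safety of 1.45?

s_u = 23.0 kPa

FS = s_u·L_a·R / (W·d), so s_u = FS·W·d / (L_a·R).
Arc length L_a = R·θ = 17.6·(77.9°·π/180) = 17.6·1.3596 = 23.93 m
s_u = 1.45·2094·3.19 / (23.93·17.6) = 9685.8 / 421.15 = 23.00 kPa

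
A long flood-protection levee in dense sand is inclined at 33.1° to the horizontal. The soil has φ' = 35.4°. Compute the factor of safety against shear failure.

For a dry cohesionless infinite slope the factor of safety is FS = tanφ' / tanβ.
FS = tan35.4° / tan33.1° = 0.7107 / 0.6519 = 1.090

FS = 1.09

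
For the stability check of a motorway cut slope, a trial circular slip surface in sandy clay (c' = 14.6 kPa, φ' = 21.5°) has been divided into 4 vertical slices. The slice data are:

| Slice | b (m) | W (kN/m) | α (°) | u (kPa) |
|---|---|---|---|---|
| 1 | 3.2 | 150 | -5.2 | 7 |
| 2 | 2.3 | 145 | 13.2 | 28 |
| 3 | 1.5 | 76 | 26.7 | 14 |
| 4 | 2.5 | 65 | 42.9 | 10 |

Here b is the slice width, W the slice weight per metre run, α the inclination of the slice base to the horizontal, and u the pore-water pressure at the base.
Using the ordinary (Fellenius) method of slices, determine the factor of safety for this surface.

FS = 2.64

Ordinary method of slices: FS = Σ[c'·Δl_i + (W_i cosα_i − u_i·Δl_i)·tanφ'] / Σ W_i sinα_i, with Δl_i = b_i / cosα_i.
Slice 1: Δl = 3.2/cos(-5.2°) = 3.213 m; N'_1 = 150·cos(-5.2°) − 7·3.213 = 126.9; c'Δl = 46.91; W sinα = -13.6
Slice 2: Δl = 2.3/cos13.2° = 2.362 m; N'_2 = 145·cos13.2° − 28·2.362 = 75.0; c'Δl = 34.49; W sinα = 33.1
Slice 3: Δl = 1.5/cos26.7° = 1.679 m; N'_3 = 76·cos26.7° − 14·1.679 = 44.4; c'Δl = 24.51; W sinα = 34.1
Slice 4: Δl = 2.5/cos42.9° = 3.413 m; N'_4 = 65·cos42.9° − 10·3.413 = 13.5; c'Δl = 49.83; W sinα = 44.2
Σc'Δl = 155.7 kN/m; ΣN' = 259.8 kN/m; ΣW sinα = 97.9 kN/m
Resisting = 155.7 + 259.8·tan21.5° = 155.7 + 102.3 = 258.1 kN/m
FS = 258.1 / 97.9 = 2.636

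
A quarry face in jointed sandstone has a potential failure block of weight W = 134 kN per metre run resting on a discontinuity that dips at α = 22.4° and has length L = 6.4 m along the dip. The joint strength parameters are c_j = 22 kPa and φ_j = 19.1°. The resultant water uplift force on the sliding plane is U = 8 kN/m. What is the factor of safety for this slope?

FS = 3.54

Resolving the block weight along and normal to the plane and applying the Mohr–Coulomb strength on the joint:
N' = W cosα − U = 134·cos22.4° − 8 = 115.9 kN/m
Driving force T = W sinα = 134·sin22.4° = 51.1 kN/m
Resisting force R = c_j·L + N'·tanφ_j = 22·6.4 + 115.9·tan19.1° = 140.8 + 40.1 = 180.9 kN/m
FS = R / T = 180.9 / 51.1 = 3.543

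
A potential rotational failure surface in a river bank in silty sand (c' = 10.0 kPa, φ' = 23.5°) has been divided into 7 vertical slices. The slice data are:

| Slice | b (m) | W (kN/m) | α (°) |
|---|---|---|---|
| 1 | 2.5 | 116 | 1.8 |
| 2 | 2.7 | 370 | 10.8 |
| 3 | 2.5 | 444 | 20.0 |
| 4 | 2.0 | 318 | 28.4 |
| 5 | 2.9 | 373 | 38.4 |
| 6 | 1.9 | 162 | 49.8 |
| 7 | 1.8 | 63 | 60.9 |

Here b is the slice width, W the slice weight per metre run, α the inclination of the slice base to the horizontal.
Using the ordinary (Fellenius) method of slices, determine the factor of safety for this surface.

Ordinary method of slices: FS = Σ[c'·Δl_i + (W_i cosα_i)·tanφ'] / Σ W_i sinα_i, with Δl_i = b_i / cosα_i.
Slice 1: Δl = 2.5/cos1.8° = 2.501 m; N'_1 = 116·cos1.8° = 115.9; c'Δl = 25.01; W sinα = 3.6
Slice 2: Δl = 2.7/cos10.8° = 2.749 m; N'_2 = 370·cos10.8° = 363.4; c'Δl = 27.49; W sinα = 69.3
Slice 3: Δl = 2.5/cos20.0° = 2.660 m; N'_3 = 444·cos20.0° = 417.2; c'Δl = 26.60; W sinα = 151.9
Slice 4: Δl = 2.0/cos28.4° = 2.274 m; N'_4 = 318·cos28.4° = 279.7; c'Δl = 22.74; W sinα = 151.2
Slice 5: Δl = 2.9/cos38.4° = 3.700 m; N'_5 = 373·cos38.4° = 292.3; c'Δl = 37.00; W sinα = 231.7
Slice 6: Δl = 1.9/cos49.8° = 2.944 m; N'_6 = 162·cos49.8° = 104.6; c'Δl = 29.44; W sinα = 123.7
Slice 7: Δl = 1.8/cos60.9° = 3.701 m; N'_7 = 63·cos60.9° = 30.6; c'Δl = 37.01; W sinα = 55.0
Σc'Δl = 205.3 kN/m; ΣN' = 1603.9 kN/m; ΣW sinα = 786.6 kN/m
Resisting = 205.3 + 1603.9·tan23.5° = 205.3 + 697.4 = 902.7 kN/m
FS = 902.7 / 786.6 = 1.148

FS = 1.15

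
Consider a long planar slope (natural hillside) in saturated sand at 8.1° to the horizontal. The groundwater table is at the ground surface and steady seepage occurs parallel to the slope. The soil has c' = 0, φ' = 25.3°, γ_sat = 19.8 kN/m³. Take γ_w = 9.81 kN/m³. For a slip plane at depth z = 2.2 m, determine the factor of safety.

FS = 1.68

With seepage parallel to the slope and the water table at the surface, the effective normal stress on the slip plane uses the buoyant unit weight γ' = γ_sat − γ_w while the driving shear stress uses γ_sat:
FS = [c' + γ' z cos²β tanφ'] / [γ_sat z sinβ cosβ]
(For c' = 0 this reduces to FS = (γ'/γ_sat)·tanφ'/tanβ.)
γ' = 19.8 − 9.81 = 9.99 kN/m³
Numerator = 0.0 + 9.99·2.2·cos²8.1°·tan25.3° = 0.0 + 9.99·2.2·0.9801·0.4727 = 10.183 kPa
Denominator = 19.8·2.2·sin8.1°·cos8.1° = 19.8·2.2·0.1409·0.9900 = 6.076 kPa
FS = 10.183 / 6.076 = 1.676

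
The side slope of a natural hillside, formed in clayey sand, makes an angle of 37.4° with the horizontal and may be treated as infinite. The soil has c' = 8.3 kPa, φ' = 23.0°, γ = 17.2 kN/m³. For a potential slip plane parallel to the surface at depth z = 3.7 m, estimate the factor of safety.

FS = 0.83

For an infinite slope with a slip plane parallel to the surface (no pore pressure): FS = [c' + γz cos²β tanφ'] / [γz sinβ cosβ].
γz = 17.2·3.7 = 63.64 kN/m²
Numerator = 8.3 + 63.64·cos²37.4°·tan23.0° = 8.3 + 63.64·0.6311·0.4245 = 25.348 kPa
Denominator = 63.64·sin37.4°·cos37.4° = 63.64·0.6074·0.7944 = 30.707 kPa
FS = 25.348 / 30.707 = 0.825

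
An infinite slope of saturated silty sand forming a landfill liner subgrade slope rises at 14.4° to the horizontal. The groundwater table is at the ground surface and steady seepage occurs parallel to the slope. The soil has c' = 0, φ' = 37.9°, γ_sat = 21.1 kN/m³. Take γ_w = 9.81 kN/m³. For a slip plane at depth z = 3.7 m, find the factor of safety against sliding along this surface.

FS = 1.62

With seepage parallel to the slope and the water table at the surface, the effective normal stress on the slip plane uses the buoyant unit weight γ' = γ_sat − γ_w while the driving shear stress uses γ_sat:
FS = [c' + γ' z cos²β tanφ'] / [γ_sat z sinβ cosβ]
(For c' = 0 this reduces to FS = (γ'/γ_sat)·tanφ'/tanβ.)
γ' = 21.1 − 9.81 = 11.29 kN/m³
Numerator = 0.0 + 11.29·3.7·cos²14.4°·tan37.9° = 0.0 + 11.29·3.7·0.9382·0.7785 = 30.508 kPa
Denominator = 21.1·3.7·sin14.4°·cos14.4° = 21.1·3.7·0.2487·0.9686 = 18.805 kPa
FS = 30.508 / 18.805 = 1.622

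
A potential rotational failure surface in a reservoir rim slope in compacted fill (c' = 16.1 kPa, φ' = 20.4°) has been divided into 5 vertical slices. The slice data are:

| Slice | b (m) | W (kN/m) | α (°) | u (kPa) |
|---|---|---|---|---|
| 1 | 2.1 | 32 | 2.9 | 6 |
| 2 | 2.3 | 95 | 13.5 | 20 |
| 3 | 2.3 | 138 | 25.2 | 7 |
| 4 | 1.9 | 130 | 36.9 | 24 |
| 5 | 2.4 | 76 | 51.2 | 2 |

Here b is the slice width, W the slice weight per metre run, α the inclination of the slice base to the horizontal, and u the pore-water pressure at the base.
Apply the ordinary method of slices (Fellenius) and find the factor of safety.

FS = 1.40

Ordinary method of slices: FS = Σ[c'·Δl_i + (W_i cosα_i − u_i·Δl_i)·tanφ'] / Σ W_i sinα_i, with Δl_i = b_i / cosα_i.
Slice 1: Δl = 2.1/cos2.9° = 2.103 m; N'_1 = 32·cos2.9° − 6·2.103 = 19.3; c'Δl = 33.85; W sinα = 1.6
Slice 2: Δl = 2.3/cos13.5° = 2.365 m; N'_2 = 95·cos13.5° − 20·2.365 = 45.1; c'Δl = 38.08; W sinα = 22.2
Slice 3: Δl = 2.3/cos25.2° = 2.542 m; N'_3 = 138·cos25.2° − 7·2.542 = 107.1; c'Δl = 40.92; W sinα = 58.8
Slice 4: Δl = 1.9/cos36.9° = 2.376 m; N'_4 = 130·cos36.9° − 24·2.376 = 46.9; c'Δl = 38.25; W sinα = 78.1
Slice 5: Δl = 2.4/cos51.2° = 3.830 m; N'_5 = 76·cos51.2° − 2·3.830 = 40.0; c'Δl = 61.67; W sinα = 59.2
Σc'Δl = 212.8 kN/m; ΣN' = 258.4 kN/m; ΣW sinα = 219.8 kN/m
Resisting = 212.8 + 258.4·tan20.4° = 212.8 + 96.1 = 308.9 kN/m
FS = 308.9 / 219.8 = 1.405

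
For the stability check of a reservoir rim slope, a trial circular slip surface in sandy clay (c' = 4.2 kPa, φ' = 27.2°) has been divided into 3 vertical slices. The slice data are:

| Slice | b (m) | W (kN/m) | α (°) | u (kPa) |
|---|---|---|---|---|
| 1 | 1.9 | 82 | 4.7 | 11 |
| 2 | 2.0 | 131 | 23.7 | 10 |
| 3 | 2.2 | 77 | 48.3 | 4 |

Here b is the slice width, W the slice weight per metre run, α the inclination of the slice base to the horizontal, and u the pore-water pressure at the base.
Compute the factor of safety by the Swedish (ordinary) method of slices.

FS = 1.13

Ordinary method of slices: FS = Σ[c'·Δl_i + (W_i cosα_i − u_i·Δl_i)·tanφ'] / Σ W_i sinα_i, with Δl_i = b_i / cosα_i.
Slice 1: Δl = 1.9/cos4.7° = 1.906 m; N'_1 = 82·cos4.7° − 11·1.906 = 60.8; c'Δl = 8.01; W sinα = 6.7
Slice 2: Δl = 2.0/cos23.7° = 2.184 m; N'_2 = 131·cos23.7° − 10·2.184 = 98.1; c'Δl = 9.17; W sinα = 52.7
Slice 3: Δl = 2.2/cos48.3° = 3.307 m; N'_3 = 77·cos48.3° − 4·3.307 = 38.0; c'Δl = 13.89; W sinα = 57.5
Σc'Δl = 31.1 kN/m; ΣN' = 196.9 kN/m; ΣW sinα = 116.9 kN/m
Resisting = 31.1 + 196.9·tan27.2° = 31.1 + 101.2 = 132.2 kN/m
FS = 132.2 / 116.9 = 1.132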